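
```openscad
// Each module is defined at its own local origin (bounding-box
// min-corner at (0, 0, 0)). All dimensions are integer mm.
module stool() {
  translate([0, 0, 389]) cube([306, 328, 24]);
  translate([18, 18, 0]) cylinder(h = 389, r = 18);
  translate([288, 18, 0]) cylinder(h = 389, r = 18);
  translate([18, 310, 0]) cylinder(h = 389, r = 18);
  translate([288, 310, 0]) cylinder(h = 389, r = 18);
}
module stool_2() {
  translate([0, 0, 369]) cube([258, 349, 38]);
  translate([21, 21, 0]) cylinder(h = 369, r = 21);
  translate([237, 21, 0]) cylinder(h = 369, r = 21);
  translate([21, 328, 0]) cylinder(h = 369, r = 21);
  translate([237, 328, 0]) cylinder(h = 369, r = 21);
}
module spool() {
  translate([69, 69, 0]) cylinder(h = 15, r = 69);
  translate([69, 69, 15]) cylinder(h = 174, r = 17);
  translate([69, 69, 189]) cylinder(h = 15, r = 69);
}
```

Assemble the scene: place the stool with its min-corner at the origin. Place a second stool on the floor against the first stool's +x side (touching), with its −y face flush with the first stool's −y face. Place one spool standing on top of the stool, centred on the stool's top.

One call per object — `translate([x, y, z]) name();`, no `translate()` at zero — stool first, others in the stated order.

stool();
translate([306, 0, 0]) stool_2();
translate([84, 95, 413]) spool();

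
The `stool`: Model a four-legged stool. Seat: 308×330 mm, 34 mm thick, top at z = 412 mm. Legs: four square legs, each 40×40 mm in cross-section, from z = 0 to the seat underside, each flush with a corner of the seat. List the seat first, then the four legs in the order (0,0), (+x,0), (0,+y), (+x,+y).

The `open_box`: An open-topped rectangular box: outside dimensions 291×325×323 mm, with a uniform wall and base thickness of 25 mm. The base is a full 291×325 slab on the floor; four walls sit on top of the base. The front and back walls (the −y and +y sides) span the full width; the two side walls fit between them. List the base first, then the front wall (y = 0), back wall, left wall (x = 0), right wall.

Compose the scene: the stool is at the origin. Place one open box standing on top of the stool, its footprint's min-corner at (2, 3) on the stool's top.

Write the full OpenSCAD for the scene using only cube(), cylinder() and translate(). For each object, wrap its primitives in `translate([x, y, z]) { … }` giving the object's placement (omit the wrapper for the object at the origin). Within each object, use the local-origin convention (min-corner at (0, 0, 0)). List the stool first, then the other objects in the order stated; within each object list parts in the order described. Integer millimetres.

translate([0, 0, 378]) cube([308, 330, 34]);
cube([40, 40, 378]);
translate([268, 0, 0]) cube([40, 40, 378]);
translate([0, 290, 0]) cube([40, 40, 378]);
translate([268, 290, 0]) cube([40, 40, 378]);
translate([2, 3, 412]) {
  cube([291, 325, 25]);
  translate([0, 0, 25]) cube([291, 25, 298]);
  translate([0, 300, 25]) cube([291, 25, 298]);
  translate([0, 25, 25]) cube([25, 275, 298]);
  translate([266, 25, 25]) cube([25, 275, 298]);
}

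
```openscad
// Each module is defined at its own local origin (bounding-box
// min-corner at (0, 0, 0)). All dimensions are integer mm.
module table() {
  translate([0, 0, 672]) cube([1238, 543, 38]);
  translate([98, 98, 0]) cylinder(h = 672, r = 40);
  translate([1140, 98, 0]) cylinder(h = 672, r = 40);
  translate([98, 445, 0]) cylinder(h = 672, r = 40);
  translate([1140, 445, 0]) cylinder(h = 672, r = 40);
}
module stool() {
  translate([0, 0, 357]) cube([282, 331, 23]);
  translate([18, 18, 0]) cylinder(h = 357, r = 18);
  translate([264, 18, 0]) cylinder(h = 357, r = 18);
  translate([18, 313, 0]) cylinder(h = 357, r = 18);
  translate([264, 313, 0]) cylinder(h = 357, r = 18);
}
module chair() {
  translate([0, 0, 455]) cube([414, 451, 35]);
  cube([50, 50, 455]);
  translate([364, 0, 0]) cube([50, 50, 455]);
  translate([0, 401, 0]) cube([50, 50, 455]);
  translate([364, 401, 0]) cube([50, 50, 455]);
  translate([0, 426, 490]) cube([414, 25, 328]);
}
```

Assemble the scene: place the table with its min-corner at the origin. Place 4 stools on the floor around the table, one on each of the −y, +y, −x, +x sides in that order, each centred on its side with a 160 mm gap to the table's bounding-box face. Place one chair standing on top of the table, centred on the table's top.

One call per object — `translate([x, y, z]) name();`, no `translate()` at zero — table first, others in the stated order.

table();
translate([478, -491, 0]) stool();
translate([478, 703, 0]) stool();
translate([-442, 106, 0]) stool();
translate([1398, 106, 0]) stool();
translate([412, 46, 710]) chair();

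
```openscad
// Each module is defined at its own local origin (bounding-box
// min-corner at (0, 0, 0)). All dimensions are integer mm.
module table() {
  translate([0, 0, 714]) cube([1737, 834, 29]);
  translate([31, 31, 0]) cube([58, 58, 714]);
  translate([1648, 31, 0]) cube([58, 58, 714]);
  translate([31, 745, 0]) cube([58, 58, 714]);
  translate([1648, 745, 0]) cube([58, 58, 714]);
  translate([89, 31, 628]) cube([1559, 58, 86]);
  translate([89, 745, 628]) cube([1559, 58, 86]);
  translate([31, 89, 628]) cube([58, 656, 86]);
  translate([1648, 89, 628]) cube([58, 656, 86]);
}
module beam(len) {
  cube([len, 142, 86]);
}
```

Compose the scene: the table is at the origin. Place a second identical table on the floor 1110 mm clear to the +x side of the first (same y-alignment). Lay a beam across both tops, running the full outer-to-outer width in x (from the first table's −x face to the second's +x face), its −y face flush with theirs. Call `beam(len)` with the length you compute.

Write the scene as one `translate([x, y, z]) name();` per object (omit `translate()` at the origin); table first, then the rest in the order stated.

table();
translate([2847, 0, 0]) table();
translate([0, 0, 743]) beam(4584);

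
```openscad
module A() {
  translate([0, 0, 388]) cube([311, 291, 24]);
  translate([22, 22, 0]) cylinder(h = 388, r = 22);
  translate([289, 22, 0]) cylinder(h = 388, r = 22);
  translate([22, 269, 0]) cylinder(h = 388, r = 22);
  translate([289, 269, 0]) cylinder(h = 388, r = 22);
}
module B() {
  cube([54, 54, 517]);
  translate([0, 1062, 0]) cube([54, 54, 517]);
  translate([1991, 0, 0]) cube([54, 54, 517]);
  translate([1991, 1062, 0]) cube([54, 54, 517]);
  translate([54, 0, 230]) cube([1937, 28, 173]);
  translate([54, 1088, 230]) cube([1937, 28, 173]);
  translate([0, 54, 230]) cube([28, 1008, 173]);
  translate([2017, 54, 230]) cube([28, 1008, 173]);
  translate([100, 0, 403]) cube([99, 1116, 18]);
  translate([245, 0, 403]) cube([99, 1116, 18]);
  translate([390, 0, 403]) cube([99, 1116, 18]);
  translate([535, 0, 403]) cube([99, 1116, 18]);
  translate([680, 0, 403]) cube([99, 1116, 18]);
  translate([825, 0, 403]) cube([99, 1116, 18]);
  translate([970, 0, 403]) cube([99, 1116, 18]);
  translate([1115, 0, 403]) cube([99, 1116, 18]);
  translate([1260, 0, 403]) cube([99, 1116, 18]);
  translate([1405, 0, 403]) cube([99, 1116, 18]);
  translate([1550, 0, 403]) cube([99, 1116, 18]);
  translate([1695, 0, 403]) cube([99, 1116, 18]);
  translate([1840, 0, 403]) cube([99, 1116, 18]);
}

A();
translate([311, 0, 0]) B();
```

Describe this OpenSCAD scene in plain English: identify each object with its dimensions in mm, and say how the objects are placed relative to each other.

A is a four-legged stool. The seat is a 311×291×24 mm slab whose top surface is at z = 412 mm; four round legs, each 44 mm in diameter, run from the floor (z = 0) to the underside of the seat, each leg's axis is inset half a diameter from the nearest pair of seat edges (so the leg's bounding box is flush with the corner).

B is a bed frame 2045 mm long (x) by 1116 mm wide (y). Four 54×54 mm corner posts, 517 mm tall, at the corners of the footprint. Four rails of 28 mm thickness and 173 mm height run between adjacent posts with their undersides at z = 230 mm, their outer faces flush with the outside of the frame (the two x-running rails run between the posts' inner faces; the two y-running rails run between the posts' inner faces). 13 slats, each 99 mm wide (x) and 18 mm thick, lie across the top of the two x-running rails, running the full 1116 mm width of the frame in y; the slats are evenly spaced along x between the inner faces of the end posts with equal gaps (rounded down to the nearest mm) at the −x end and between each pair — any rounding remainder accumulates at the +x end.

The bed frame is against the stool's +x side, with their −y faces flush.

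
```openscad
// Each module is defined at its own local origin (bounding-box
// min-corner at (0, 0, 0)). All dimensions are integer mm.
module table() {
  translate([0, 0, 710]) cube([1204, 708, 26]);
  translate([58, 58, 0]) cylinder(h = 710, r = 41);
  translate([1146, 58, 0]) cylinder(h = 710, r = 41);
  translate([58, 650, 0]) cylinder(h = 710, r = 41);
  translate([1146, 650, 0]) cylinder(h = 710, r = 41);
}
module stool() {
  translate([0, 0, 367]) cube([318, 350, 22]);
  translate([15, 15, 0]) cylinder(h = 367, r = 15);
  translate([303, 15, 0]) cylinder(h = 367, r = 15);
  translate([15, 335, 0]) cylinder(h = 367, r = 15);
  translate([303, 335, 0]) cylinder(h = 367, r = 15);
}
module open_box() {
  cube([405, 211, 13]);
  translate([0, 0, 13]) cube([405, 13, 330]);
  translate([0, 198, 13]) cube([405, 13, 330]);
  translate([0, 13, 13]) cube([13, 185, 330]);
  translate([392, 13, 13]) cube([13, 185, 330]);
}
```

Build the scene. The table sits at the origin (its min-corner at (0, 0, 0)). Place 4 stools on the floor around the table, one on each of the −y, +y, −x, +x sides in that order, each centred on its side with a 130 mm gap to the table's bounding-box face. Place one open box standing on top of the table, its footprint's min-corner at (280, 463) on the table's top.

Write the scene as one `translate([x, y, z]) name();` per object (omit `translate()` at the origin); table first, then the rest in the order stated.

table();
translate([443, -480, 0]) stool();
translate([443, 838, 0]) stool();
translate([-448, 179, 0]) stool();
translate([1334, 179, 0]) stool();
translate([280, 463, 736]) open_box();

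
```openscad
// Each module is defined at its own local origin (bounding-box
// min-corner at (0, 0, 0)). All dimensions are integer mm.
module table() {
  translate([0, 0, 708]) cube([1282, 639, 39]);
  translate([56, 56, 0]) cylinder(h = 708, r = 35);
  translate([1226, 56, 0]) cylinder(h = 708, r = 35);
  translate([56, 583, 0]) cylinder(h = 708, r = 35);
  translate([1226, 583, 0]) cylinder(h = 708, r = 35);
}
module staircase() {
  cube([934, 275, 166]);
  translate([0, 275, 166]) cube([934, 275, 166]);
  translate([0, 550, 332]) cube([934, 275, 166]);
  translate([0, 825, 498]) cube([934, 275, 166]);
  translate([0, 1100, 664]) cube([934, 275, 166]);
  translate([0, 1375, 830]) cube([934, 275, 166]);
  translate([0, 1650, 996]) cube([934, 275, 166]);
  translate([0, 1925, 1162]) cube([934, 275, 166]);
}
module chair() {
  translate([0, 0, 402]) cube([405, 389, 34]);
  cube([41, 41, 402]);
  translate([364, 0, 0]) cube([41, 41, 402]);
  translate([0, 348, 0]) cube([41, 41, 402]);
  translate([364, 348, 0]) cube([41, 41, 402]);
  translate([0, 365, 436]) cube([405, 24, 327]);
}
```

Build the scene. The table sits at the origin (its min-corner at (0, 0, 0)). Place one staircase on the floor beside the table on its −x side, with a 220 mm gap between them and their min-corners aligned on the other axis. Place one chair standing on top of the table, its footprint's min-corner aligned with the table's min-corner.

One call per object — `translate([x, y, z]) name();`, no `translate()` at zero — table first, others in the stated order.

table();
translate([-1154, 0, 0]) staircase();
translate([0, 0, 747]) chair();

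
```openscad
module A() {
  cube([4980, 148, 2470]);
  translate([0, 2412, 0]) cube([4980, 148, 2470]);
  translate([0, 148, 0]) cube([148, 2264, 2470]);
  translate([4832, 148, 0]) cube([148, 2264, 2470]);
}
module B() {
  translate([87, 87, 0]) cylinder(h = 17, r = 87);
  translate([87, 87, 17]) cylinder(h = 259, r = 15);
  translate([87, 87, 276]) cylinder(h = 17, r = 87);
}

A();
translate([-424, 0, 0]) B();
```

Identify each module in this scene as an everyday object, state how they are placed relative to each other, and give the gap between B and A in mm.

A is a house frame. B is a spool. The spool is on the floor beside the house frame on its −x side. The gap between the spool and the house frame is 250 mm.

The spool's nearest face is 250 mm from the house frame's −x face.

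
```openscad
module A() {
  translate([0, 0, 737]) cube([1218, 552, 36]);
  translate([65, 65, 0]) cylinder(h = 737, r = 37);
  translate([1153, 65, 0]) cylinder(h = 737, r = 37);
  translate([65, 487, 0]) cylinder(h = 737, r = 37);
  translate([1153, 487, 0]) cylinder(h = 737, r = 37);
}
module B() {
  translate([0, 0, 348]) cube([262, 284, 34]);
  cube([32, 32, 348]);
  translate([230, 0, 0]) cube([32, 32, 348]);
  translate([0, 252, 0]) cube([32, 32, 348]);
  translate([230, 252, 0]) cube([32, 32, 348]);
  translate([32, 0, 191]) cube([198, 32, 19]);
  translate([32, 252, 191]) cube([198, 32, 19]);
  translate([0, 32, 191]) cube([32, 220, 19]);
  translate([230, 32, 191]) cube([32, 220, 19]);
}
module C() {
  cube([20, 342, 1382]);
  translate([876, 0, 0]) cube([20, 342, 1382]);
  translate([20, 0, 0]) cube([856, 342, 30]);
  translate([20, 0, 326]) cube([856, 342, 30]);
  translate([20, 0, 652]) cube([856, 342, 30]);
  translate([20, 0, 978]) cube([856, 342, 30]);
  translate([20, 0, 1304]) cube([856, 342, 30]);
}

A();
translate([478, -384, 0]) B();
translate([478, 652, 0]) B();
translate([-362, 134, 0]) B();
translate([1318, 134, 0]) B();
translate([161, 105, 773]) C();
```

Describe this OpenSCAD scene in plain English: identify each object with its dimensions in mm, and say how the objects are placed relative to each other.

A is a rectangular dining table. The top is 1218×552×36 mm with its upper surface at z = 773 mm. It stands on four round legs of 74 mm diameter, each leg's bounding box inset 28 mm from the nearest pair of top edges, running from the floor to the underside of the top.

B is a simple wooden stool: a rectangular seat 262 mm (x) by 284 mm (y), 34 mm thick, top face at z = 382 mm, on four square legs, each 32×32 mm in cross-section. The legs rest on z = 0, each flush with a corner of the seat. Four stretchers, 32 mm wide and 19 mm tall, connect adjacent legs with their undersides at z = 191 mm, each running between the inner faces of the legs it joins and aligned with the legs' outer faces on the other axis.

C is a bookshelf 896 mm wide overall, 342 mm deep and 1382 mm tall. The two sides are 20 mm thick vertical panels. 5 horizontal shelves of 30 mm thickness span between the inner faces of the sides; the lowest shelf sits on the floor and shelves are stacked with a clear vertical gap of 296 mm between each pair.

Four stools sit around the table at the −y, +y, −x, +x sides. The bookshelf is on top of the table, centred.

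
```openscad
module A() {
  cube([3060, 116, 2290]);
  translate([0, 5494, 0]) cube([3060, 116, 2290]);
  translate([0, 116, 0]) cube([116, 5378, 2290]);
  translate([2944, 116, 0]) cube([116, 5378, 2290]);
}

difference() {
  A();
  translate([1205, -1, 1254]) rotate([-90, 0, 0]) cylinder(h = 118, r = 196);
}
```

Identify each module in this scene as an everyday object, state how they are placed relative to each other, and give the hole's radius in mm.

The subtracted cylinder has r = 196 mm.

A is a house frame. The house frame has a circular hole through its front wall. The hole's radius is 196 mm.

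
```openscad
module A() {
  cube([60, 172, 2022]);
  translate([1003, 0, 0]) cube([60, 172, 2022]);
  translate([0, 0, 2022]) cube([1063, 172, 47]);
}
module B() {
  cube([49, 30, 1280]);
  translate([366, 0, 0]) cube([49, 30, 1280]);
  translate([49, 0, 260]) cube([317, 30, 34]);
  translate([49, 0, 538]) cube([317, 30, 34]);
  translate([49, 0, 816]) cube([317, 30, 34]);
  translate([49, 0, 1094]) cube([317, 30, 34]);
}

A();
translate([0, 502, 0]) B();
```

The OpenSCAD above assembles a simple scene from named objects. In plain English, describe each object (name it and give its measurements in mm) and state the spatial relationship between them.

A is a rectangular door frame: two vertical jambs of 60×172 mm section, 2022 mm tall, with a clear opening 943 mm wide between their inner faces. A header 47 mm tall and 172 mm deep lies on top of the jambs and spans the full outside width.

B is a wooden ladder with two side rails of 49×30 mm section and 1280 mm height, set 415 mm apart overall. Between them run 4 rectangular rungs (30 mm deep, 34 mm thick), front faces flush with the rails' −y face. The bottom of the first rung is 260 mm above the floor and each subsequent rung is 278 mm higher than the one below.

The ladder is on the floor beside the door frame on its +y side.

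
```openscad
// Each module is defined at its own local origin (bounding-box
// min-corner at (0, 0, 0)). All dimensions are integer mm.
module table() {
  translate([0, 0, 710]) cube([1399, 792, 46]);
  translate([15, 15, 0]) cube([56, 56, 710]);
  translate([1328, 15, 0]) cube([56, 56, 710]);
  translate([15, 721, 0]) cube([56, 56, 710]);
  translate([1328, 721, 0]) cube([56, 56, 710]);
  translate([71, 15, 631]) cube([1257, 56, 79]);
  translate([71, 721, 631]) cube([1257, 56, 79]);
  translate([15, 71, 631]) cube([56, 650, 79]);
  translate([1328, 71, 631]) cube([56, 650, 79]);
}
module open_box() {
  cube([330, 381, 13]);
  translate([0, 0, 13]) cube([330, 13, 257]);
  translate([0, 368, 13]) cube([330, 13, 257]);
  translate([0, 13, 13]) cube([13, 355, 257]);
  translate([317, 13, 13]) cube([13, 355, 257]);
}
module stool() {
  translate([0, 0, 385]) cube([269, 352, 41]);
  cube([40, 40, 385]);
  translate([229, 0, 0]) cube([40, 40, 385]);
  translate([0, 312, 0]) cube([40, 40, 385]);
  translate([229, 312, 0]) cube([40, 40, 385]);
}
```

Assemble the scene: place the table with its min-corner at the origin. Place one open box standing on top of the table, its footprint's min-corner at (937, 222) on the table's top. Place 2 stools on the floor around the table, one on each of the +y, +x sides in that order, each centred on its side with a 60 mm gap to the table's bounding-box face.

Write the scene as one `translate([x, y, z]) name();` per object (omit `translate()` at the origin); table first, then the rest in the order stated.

table();
translate([937, 222, 756]) open_box();
translate([565, 852, 0]) stool();
translate([1459, 220, 0]) stool();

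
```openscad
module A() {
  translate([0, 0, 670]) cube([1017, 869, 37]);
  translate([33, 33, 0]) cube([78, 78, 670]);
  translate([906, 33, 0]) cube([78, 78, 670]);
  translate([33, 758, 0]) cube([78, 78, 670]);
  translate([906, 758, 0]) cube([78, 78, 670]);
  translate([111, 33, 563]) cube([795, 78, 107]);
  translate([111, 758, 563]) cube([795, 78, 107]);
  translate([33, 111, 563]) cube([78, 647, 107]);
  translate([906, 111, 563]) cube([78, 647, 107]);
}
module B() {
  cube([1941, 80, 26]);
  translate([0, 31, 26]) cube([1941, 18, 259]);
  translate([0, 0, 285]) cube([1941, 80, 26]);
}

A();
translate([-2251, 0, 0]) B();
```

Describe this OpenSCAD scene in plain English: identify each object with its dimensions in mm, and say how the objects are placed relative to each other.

A is a table with a 1017×869 mm rectangular top, 37 mm thick, top surface at z = 707 mm, supported by four 78×78 mm square legs, each inset 33 mm from the nearest pair of top edges, running from the floor. Four apron rails, 78 mm thick and 107 mm tall, run between adjacent legs with their top edges flush with the underside of the top and their outer faces flush with the legs' outer faces.

B is an I-beam lying along x, 1941 mm long. Overall section height 311 mm. Two flanges 80 mm wide (y) and 26 mm thick, one on the floor and one at the top; a web 18 mm thick runs between them, centred on the flange width.

The I-beam is on the floor beside the table on its −x side.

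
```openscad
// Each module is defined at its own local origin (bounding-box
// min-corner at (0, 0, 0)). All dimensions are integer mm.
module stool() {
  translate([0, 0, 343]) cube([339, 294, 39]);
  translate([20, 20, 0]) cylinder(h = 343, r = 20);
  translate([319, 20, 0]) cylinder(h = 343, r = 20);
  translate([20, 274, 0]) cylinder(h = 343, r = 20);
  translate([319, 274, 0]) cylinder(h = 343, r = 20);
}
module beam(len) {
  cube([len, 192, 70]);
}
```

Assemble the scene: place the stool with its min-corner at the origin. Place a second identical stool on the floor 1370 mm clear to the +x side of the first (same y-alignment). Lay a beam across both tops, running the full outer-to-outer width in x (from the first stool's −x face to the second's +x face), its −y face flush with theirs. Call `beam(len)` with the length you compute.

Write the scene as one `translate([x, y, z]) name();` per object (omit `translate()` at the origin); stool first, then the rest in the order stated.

stool();
translate([1709, 0, 0]) stool();
translate([0, 0, 382]) beam(2048);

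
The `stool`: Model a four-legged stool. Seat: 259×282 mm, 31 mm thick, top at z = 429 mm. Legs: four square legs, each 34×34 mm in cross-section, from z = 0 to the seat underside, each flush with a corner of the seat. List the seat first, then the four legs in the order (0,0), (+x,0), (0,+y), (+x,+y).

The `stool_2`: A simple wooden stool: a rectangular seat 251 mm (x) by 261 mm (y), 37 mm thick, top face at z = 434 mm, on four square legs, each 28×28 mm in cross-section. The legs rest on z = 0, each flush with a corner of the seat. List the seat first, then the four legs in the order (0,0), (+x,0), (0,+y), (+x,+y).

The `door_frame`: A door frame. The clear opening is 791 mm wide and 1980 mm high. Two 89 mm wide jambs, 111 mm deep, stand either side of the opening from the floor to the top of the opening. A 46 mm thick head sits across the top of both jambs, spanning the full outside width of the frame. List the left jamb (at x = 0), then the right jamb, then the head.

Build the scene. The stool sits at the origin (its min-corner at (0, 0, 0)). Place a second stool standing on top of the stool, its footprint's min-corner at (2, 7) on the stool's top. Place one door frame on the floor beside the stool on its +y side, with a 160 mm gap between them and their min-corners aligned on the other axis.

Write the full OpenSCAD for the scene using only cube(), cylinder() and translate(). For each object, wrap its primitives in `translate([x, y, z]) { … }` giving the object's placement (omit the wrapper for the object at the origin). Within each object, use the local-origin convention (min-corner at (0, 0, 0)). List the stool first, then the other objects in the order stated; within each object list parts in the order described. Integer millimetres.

translate([0, 0, 398]) cube([259, 282, 31]);
cube([34, 34, 398]);
translate([225, 0, 0]) cube([34, 34, 398]);
translate([0, 248, 0]) cube([34, 34, 398]);
translate([225, 248, 0]) cube([34, 34, 398]);
translate([2, 7, 429]) {
  translate([0, 0, 397]) cube([251, 261, 37]);
  cube([28, 28, 397]);
  translate([223, 0, 0]) cube([28, 28, 397]);
  translate([0, 233, 0]) cube([28, 28, 397]);
  translate([223, 233, 0]) cube([28, 28, 397]);
}
translate([0, 442, 0]) {
  cube([89, 111, 1980]);
  translate([880, 0, 0]) cube([89, 111, 1980]);
  translate([0, 0, 1980]) cube([969, 111, 46]);
}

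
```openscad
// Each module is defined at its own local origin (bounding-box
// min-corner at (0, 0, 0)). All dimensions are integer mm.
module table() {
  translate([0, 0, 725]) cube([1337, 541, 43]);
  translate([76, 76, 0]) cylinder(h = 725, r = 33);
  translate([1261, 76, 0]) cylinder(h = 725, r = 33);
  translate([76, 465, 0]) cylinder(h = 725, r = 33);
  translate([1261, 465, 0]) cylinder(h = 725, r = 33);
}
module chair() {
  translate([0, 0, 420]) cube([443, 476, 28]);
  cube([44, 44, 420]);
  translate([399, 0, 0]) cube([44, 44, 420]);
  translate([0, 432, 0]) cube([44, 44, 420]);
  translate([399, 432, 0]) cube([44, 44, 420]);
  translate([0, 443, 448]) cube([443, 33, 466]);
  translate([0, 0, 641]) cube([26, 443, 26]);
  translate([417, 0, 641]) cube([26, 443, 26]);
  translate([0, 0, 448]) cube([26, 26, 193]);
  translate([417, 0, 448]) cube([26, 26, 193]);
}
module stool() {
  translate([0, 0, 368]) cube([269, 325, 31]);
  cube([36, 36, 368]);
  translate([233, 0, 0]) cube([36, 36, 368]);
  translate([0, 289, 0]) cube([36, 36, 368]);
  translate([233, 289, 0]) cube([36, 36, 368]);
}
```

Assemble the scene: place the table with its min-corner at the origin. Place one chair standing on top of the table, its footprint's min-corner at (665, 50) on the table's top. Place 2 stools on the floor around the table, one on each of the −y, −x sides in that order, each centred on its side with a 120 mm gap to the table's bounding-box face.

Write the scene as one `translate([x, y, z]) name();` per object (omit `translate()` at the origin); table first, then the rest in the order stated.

table();
translate([665, 50, 768]) chair();
translate([534, -445, 0]) stool();
translate([-389, 108, 0]) stool();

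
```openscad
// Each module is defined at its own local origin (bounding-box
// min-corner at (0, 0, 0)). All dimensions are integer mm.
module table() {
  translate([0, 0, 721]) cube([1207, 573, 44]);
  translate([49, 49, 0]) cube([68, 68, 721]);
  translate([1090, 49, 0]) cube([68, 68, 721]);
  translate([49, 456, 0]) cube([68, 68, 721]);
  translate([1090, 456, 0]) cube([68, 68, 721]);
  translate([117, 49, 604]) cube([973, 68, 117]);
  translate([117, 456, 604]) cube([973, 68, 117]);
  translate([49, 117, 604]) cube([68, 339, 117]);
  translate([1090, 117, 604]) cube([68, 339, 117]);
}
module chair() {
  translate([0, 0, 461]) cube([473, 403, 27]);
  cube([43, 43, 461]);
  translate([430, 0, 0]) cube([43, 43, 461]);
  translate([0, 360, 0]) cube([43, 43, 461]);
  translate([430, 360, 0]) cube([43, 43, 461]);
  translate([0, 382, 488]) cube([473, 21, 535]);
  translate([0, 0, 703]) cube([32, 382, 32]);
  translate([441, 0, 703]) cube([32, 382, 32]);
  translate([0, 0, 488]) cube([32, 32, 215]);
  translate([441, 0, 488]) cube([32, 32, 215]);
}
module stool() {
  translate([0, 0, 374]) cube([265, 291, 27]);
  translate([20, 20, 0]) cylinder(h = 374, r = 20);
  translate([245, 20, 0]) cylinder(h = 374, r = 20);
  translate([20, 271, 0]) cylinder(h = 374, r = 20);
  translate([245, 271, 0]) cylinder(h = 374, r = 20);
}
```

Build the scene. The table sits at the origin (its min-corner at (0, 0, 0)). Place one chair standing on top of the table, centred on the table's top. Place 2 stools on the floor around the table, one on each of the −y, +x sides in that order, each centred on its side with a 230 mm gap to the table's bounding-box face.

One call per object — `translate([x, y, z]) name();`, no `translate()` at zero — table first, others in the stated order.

table();
translate([367, 85, 765]) chair();
translate([471, -521, 0]) stool();
translate([1437, 141, 0]) stool();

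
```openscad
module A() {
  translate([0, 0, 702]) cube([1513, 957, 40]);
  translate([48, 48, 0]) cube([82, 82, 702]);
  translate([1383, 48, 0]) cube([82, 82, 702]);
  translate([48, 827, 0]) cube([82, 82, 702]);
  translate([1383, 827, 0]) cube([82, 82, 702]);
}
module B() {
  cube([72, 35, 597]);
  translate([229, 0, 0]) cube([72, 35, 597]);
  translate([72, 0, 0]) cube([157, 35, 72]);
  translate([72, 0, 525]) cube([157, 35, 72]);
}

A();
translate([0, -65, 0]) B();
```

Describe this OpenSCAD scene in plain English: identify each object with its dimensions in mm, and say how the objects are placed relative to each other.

A is a rectangular dining table. The top is 1513×957×40 mm with its upper surface at z = 742 mm. It stands on four 82×82 mm square legs, each inset 48 mm from the nearest pair of top edges, running from the floor to the underside of the top.

B is a rectangular picture frame lying in the x–z plane (depth along y). The opening is 157 mm wide (x) by 453 mm tall (z), surrounded by a border 72 mm wide on all four sides. The frame is 35 mm deep and is made of two full-height vertical stiles with two horizontal rails fitted between them.

The picture frame is on the floor beside the table on its −y side.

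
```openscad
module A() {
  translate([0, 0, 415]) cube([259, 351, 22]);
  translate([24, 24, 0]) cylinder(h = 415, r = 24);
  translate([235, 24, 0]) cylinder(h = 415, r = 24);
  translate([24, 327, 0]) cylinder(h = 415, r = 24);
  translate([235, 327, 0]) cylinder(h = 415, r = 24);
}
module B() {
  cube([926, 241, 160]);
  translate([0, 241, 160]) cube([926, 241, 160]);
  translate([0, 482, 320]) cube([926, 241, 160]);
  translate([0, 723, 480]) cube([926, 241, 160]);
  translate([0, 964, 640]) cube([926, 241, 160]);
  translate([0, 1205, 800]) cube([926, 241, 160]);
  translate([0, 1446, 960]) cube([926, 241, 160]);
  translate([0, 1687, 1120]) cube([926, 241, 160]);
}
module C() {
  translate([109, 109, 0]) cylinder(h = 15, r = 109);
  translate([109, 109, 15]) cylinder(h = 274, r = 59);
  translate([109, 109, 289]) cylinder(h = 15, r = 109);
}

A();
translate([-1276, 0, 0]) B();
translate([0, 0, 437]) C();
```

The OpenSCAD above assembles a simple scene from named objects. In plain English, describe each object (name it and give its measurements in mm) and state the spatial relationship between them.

A is a four-legged stool. The seat is 259×351 mm, 22 mm thick, top at z = 437 mm. It stands on four round legs, each 48 mm in diameter, from z = 0 to the seat underside, each leg's axis is inset half a diameter from the nearest pair of seat edges (so the leg's bounding box is flush with the corner).

B is a run of 8 identical solid stair steps. Each tread is 926×241 mm and each step block is 160 mm high. Step 1 rests on the floor; step k is offset from step 1 by (k−1)×241 mm in y and (k−1)×160 mm in z.

C is a spool: two coaxial disc flanges of radius 109 mm and thickness 15 mm, joined by a core cylinder of radius 59 mm and height 274 mm. The lower flange rests on z = 0 and the three cylinders share a vertical axis.

The staircase is on the floor beside the stool on its −x side. The spool is on top of the stool.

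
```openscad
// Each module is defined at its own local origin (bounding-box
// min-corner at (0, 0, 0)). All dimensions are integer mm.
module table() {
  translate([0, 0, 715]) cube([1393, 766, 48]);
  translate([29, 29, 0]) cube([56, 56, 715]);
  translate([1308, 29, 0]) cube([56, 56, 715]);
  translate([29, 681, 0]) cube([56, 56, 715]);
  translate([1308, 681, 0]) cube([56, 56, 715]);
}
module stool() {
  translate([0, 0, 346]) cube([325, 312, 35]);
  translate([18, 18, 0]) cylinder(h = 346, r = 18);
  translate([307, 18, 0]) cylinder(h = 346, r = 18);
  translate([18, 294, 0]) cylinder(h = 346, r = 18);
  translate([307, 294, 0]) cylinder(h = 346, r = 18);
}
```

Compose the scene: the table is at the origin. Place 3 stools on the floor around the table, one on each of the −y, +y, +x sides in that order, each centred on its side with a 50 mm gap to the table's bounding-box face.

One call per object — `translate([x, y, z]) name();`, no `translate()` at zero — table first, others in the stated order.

table();
translate([534, -362, 0]) stool();
translate([534, 816, 0]) stool();
translate([1443, 227, 0]) stool();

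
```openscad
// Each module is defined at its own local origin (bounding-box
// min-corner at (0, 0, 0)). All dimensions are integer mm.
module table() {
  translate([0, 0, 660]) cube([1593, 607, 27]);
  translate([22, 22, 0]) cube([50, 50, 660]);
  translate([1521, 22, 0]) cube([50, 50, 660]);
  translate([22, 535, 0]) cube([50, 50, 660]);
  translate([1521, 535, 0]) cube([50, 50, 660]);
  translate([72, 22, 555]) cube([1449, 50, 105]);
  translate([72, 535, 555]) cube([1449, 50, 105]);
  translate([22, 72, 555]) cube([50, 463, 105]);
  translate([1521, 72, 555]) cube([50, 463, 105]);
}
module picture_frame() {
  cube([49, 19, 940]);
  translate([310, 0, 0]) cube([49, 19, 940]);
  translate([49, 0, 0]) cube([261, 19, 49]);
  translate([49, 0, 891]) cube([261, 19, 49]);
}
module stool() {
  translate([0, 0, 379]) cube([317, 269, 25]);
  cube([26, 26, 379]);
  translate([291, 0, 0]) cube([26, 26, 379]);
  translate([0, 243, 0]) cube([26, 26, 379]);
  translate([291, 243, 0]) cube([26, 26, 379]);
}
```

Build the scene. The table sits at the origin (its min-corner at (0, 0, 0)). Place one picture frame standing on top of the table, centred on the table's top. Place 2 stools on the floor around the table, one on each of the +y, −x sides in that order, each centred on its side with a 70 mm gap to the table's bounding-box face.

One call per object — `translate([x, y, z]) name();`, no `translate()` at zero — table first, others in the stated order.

table();
translate([617, 294, 687]) picture_frame();
translate([638, 677, 0]) stool();
translate([-387, 169, 0]) stool();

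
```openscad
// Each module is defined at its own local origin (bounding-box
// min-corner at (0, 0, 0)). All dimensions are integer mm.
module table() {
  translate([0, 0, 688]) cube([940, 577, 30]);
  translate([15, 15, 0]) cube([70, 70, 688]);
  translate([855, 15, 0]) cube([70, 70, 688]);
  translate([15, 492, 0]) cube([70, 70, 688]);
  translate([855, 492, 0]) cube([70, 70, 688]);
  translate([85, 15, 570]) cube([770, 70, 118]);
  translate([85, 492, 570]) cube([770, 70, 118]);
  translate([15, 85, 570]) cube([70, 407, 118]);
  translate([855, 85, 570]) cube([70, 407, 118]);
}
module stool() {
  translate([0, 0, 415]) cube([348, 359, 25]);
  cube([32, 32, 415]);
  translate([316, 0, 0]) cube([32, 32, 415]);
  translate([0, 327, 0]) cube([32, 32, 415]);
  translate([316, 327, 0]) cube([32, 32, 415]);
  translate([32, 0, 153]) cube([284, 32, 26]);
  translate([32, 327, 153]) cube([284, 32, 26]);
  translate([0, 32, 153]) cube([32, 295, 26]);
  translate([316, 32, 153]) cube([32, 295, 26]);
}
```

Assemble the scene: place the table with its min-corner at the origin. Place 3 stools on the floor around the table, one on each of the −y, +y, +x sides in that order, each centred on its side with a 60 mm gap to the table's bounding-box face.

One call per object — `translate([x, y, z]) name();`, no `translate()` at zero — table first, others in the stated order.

table();
translate([296, -419, 0]) stool();
translate([296, 637, 0]) stool();
translate([1000, 109, 0]) stool();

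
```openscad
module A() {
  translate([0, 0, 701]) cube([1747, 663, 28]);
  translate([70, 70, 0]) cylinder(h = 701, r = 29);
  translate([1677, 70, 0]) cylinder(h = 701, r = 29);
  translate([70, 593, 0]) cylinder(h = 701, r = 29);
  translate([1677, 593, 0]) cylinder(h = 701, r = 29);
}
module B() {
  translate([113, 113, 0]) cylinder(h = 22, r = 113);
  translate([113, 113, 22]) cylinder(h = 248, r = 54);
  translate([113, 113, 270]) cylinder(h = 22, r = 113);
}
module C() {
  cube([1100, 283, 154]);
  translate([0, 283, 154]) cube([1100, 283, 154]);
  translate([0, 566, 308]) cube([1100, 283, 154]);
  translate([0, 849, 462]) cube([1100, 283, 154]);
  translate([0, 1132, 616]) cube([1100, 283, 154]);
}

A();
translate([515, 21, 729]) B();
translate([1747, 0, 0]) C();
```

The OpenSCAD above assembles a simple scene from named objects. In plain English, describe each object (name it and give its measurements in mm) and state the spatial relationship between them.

A is a table with a 1747×663 mm rectangular top, 28 mm thick, top surface at z = 729 mm, supported by four round legs of 58 mm diameter, each leg's bounding box inset 41 mm from the nearest pair of top edges, running from the floor.

B is a spool: two coaxial disc flanges of radius 113 mm and thickness 22 mm, joined by a core cylinder of radius 54 mm and height 248 mm. The lower flange rests on z = 0 and the three cylinders share a vertical axis.

C is a straight staircase of 5 solid steps. Each step is 1100 mm wide (x), 283 mm deep (y, the going) and 154 mm tall (the rise). The first step rests on the floor; each subsequent step sits one going further in +y and one rise higher in +z, directly behind and above the previous step with no overlap.

The spool is on top of the table. The staircase is against the table's +x side, with their −y faces flush.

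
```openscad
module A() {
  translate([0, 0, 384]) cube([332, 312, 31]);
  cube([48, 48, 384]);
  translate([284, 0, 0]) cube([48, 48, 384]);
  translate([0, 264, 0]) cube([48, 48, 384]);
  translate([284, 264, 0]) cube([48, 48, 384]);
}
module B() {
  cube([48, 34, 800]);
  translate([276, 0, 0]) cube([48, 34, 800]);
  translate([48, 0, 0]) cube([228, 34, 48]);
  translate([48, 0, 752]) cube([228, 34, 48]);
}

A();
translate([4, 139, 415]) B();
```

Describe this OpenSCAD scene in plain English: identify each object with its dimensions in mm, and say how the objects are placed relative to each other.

A is a simple wooden stool: a rectangular seat 332 mm (x) by 312 mm (y), 31 mm thick, top face at z = 415 mm, on four square legs, each 48×48 mm in cross-section. The legs rest on z = 0, each flush with a corner of the seat.

B is a rectangular picture frame lying in the x–z plane (depth along y). The opening is 228 mm wide (x) by 704 mm tall (z), surrounded by a border 48 mm wide on all four sides. The frame is 34 mm deep and is made of two full-height vertical stiles with two horizontal rails fitted between them.

The picture frame is on top of the stool, centred.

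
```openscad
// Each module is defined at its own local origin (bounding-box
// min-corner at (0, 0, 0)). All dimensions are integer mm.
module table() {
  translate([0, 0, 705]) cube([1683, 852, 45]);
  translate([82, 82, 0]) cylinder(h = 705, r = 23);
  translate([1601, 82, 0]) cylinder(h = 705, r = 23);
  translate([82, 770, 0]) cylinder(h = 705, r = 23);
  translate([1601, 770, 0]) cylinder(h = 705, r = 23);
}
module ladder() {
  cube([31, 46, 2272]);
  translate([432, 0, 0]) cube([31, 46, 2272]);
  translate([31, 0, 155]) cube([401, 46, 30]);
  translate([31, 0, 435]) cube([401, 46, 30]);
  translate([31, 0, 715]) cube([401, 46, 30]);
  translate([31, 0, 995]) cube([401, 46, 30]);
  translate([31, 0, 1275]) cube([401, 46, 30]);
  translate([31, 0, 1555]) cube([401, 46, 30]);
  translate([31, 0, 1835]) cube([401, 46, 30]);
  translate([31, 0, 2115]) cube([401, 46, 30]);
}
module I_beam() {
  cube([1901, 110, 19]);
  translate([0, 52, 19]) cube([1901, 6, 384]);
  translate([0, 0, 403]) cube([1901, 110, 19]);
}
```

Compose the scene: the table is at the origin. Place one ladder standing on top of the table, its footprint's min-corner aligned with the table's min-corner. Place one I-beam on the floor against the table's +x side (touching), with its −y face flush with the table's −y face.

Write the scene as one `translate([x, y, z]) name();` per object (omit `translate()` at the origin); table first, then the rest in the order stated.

table();
translate([0, 0, 750]) ladder();
translate([1683, 0, 0]) I_beam();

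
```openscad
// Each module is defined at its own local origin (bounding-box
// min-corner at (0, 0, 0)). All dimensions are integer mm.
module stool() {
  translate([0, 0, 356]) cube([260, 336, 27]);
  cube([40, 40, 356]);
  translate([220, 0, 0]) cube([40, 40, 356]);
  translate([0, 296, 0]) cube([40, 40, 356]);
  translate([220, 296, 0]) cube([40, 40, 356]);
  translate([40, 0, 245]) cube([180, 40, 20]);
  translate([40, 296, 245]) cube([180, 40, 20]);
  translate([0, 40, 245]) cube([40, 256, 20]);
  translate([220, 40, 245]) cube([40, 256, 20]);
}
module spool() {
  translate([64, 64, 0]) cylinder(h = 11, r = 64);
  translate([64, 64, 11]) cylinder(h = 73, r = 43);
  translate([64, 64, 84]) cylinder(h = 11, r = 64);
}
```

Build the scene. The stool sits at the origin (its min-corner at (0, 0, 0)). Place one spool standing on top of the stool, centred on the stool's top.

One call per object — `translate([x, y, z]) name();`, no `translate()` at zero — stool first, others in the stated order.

stool();
translate([66, 104, 383]) spool();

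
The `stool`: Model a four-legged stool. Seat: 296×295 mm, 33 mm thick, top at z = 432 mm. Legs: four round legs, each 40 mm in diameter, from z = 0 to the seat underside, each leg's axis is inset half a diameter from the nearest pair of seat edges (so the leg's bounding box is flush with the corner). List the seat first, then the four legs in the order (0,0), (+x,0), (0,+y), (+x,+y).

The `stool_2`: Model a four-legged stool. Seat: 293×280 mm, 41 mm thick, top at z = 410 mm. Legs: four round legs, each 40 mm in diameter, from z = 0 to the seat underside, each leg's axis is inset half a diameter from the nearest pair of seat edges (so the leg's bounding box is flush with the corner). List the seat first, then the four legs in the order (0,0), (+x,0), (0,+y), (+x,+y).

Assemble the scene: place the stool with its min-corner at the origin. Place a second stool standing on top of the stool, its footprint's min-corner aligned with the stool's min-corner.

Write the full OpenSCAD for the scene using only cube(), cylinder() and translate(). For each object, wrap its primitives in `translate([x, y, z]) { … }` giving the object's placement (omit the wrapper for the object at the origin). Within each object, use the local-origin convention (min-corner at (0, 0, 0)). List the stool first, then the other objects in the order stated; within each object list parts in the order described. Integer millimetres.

translate([0, 0, 399]) cube([296, 295, 33]);
translate([20, 20, 0]) cylinder(h = 399, r = 20);
translate([276, 20, 0]) cylinder(h = 399, r = 20);
translate([20, 275, 0]) cylinder(h = 399, r = 20);
translate([276, 275, 0]) cylinder(h = 399, r = 20);
translate([0, 0, 432]) {
  translate([0, 0, 369]) cube([293, 280, 41]);
  translate([20, 20, 0]) cylinder(h = 369, r = 20);
  translate([273, 20, 0]) cylinder(h = 369, r = 20);
  translate([20, 260, 0]) cylinder(h = 369, r = 20);
  translate([273, 260, 0]) cylinder(h = 369, r = 20);
}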